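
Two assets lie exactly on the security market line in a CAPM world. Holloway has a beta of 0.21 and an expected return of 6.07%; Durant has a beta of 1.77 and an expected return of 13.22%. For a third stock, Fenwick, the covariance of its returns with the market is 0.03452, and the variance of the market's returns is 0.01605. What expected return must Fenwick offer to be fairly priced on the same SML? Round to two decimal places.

14.97%

MRP = (13.22% − 6.07%) / (1.77 − 0.21) = 4.5833%
R_f = 6.07% − 0.21 × 4.5833% = 5.1075%
β_Fenwick = Cov / Var(R_m) = 0.03452 / 0.01605 = 2.1508
E(R_Fenwick) = R_f + β × MRP = 5.1075% + 2.1508 × 4.5833% = 14.97%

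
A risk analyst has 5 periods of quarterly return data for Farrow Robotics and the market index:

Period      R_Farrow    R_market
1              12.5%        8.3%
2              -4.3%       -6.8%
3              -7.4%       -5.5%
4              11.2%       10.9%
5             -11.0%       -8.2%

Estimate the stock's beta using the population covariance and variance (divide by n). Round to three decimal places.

Mean R_i = (12.5 − 4.3 − 7.4 + 11.2 − 11.0) / 5 = 0.2000%
Mean R_m = (8.3 − 6.8 − 5.5 + 10.9 − 8.2) / 5 = -0.2600%
Σ(R_i − R̄_i)(R_m − R̄_m) = 386.2300  ⇒  Cov = 386.2300 / 5 = 77.2460
Σ(R_m − R̄_m)² = 331.0920  ⇒  Var(R_m) = 331.0920 / 5 = 66.2184
β = Cov / Var(R_m) = 77.2460 / 66.2184 = 1.1665

1.167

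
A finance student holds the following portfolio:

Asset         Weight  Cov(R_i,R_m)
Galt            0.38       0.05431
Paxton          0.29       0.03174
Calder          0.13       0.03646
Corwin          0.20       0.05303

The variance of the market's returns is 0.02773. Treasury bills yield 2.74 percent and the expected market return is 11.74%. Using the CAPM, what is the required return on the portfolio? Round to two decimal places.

β_Galt = 0.05431 / 0.02773 = 1.9585
β_Paxton = 0.03174 / 0.02773 = 1.1446
β_Calder = 0.03646 / 0.02773 = 1.3148
β_Corwin = 0.05303 / 0.02773 = 1.9124
β_P = Σ w_i β_i = 0.38×1.9585 + 0.29×1.1446 + 0.13×1.3148 + 0.20×1.9124 = 1.6296
MRP = 11.74% − 2.74% = 9.00%
E(R_P) = R_f + β_P × MRP = 2.74% + 1.6296 × 9.00% = 17.41%

17.41%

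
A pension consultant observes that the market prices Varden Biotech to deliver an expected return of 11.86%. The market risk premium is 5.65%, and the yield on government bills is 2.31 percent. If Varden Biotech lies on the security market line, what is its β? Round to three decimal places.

β = (E(R) − R_f) / MRP = (11.86% − 2.31%) / 5.65% = 9.55% / 5.65% = 1.690

1.690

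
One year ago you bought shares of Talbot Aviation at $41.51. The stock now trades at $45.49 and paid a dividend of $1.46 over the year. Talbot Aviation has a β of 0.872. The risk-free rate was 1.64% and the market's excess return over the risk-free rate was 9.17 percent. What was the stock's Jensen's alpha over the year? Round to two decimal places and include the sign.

Realised HPR = (P1 + D1 − P0) / P0 = (45.49 + 1.46 − 41.51) / 41.51 = 5.44 / 41.51 = 13.1053%
CAPM required = R_f + β·MRP = 1.64% + 0.872 × 9.17% = 9.63624%
α = realised − required = 13.1053% − 9.63624% = +3.47%

+3.47%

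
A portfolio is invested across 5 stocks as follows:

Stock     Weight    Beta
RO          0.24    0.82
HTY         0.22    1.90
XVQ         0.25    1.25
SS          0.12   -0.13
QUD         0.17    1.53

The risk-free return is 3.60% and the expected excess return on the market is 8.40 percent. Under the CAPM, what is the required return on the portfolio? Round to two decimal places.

13.44%

β_P = Σ w_i β_i = 0.24×0.82 + 0.22×1.90 + 0.25×1.25 + 0.12×-0.13 + 0.17×1.53 = 1.1718
E(R_P) = R_f + β_P × MRP = 3.60% + 1.1718 × 8.40% = 13.44%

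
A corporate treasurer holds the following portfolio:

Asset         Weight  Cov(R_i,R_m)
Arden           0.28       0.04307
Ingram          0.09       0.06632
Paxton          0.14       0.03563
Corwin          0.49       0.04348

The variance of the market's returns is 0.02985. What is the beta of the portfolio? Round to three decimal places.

1.485

β_Arden = 0.04307 / 0.02985 = 1.4429
β_Ingram = 0.06632 / 0.02985 = 2.2218
β_Paxton = 0.03563 / 0.02985 = 1.1936
β_Corwin = 0.04348 / 0.02985 = 1.4566
β_P = Σ w_i β_i = 0.28×1.4429 + 0.09×2.2218 + 0.14×1.1936 + 0.49×1.4566 = 1.4848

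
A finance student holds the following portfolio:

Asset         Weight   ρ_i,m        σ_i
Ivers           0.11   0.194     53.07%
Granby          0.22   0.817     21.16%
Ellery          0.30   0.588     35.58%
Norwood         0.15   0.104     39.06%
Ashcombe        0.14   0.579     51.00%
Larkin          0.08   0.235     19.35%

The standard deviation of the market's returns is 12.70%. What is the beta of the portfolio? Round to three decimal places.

β_Ivers = 0.194 × 53.07% / 12.70% = 0.8107
β_Granby = 0.817 × 21.16% / 12.70% = 1.3612
β_Ellery = 0.588 × 35.58% / 12.70% = 1.6473
β_Norwood = 0.104 × 39.06% / 12.70% = 0.3199
β_Ashcombe = 0.579 × 51.00% / 12.70% = 2.3251
β_Larkin = 0.235 × 19.35% / 12.70% = 0.3581
β_P = Σ w_i β_i = 0.11×0.8107 + 0.22×1.3612 + 0.30×1.6473 + 0.15×0.3199 + 0.14×2.3251 + 0.08×0.3581 = 1.2850

1.285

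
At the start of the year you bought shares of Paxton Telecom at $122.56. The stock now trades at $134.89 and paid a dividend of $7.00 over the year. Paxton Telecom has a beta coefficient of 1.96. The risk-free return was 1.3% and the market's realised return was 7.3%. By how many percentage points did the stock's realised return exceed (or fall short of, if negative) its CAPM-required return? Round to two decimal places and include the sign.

+2.71%

Realised HPR = (P1 + D1 − P0) / P0 = (134.89 + 7.00 − 122.56) / 122.56 = 19.33 / 122.56 = 15.7719%
MRP = 7.3% − 1.3% = 6.00%
CAPM required = R_f + β·MRP = 1.3% + 1.96 × 6.0% = 13.0600%
α = realised − required = 15.7719% − 13.0600% = +2.71%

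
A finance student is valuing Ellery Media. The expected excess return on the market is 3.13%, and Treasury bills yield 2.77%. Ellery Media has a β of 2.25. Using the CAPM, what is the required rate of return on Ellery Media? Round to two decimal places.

E(R) = R_f + β × MRP = 2.77% + 2.25 × 3.13% = 9.81%

9.81%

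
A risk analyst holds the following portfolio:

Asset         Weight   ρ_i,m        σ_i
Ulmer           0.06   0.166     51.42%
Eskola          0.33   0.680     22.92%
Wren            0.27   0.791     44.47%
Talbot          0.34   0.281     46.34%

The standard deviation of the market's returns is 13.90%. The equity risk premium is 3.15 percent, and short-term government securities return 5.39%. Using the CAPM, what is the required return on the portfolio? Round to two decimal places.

9.83%

β_Ulmer = 0.166 × 51.42% / 13.90% = 0.6141
β_Eskola = 0.680 × 22.92% / 13.90% = 1.1213
β_Wren = 0.791 × 44.47% / 13.90% = 2.5306
β_Talbot = 0.281 × 46.34% / 13.90% = 0.9368
β_P = Σ w_i β_i = 0.06×0.6141 + 0.33×1.1213 + 0.27×2.5306 + 0.34×0.9368 = 1.4086
E(R_P) = R_f + β_P × MRP = 5.39% + 1.4086 × 3.15% = 9.83%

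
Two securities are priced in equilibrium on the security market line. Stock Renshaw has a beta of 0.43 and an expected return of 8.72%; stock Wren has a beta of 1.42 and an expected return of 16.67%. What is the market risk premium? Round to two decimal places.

Both satisfy E(R) = R_f + β·MRP, so the slope of the SML is
MRP = (16.67% − 8.72%) / (1.42 − 0.43) = 7.95% / 0.99 = 8.0303%

8.03%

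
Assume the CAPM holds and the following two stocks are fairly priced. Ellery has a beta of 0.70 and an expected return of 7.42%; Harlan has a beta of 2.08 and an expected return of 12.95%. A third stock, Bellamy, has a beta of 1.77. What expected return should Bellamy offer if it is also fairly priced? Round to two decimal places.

11.71%

MRP (SML slope) = (12.95% − 7.42%) / (2.08 − 0.70) = 5.53% / 1.38 = 4.0072%
R_f (intercept) = 7.42% − 0.70 × 4.0072% = 4.6150%
E(R_Bellamy) = R_f + β × MRP = 4.6150% + 1.77 × 4.0072% = 11.71%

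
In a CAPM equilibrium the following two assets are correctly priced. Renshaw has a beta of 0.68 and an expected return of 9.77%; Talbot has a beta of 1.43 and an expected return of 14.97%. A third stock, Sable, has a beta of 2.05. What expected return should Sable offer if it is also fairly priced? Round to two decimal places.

MRP (SML slope) = (14.97% − 9.77%) / (1.43 − 0.68) = 5.20% / 0.75 = 6.9333%
R_f (intercept) = 9.77% − 0.68 × 6.9333% = 5.0554%
E(R_Sable) = R_f + β × MRP = 5.0554% + 2.05 × 6.9333% = 19.27%

19.27%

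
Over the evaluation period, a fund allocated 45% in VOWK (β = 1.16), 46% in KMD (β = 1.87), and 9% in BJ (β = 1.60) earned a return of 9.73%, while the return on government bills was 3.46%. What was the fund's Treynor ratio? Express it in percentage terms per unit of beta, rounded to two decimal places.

4.11%

β_P = 0.45×1.16 + 0.46×1.87 + 0.09×1.60 = 1.5262
Treynor = (R_P − R_f) / β_P = (9.73% − 3.46%) / 1.5262 = 6.27% / 1.5262 = 4.11%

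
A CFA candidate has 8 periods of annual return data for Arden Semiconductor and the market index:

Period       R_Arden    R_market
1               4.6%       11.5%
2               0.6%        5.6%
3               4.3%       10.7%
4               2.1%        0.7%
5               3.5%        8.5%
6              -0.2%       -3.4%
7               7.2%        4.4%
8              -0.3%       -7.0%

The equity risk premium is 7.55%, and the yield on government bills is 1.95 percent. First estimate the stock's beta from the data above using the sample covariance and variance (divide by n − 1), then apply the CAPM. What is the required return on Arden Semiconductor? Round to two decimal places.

3.98%

Mean R_i = (4.6 + 0.6 + 4.3 + 2.1 + 3.5 − 0.2 + 7.2 − 0.3) / 8 = 2.7250%
Mean R_m = (11.5 + 5.6 + 10.7 + 0.7 + 8.5 − 3.4 + 4.4 − 7.0) / 8 = 3.8750%
Σ(R_i − R̄_i)(R_m − R̄_m) = 83.4750  ⇒  Cov = 83.4750 / 7 = 11.9250
Σ(R_m − R̄_m)² = 310.6350  ⇒  Var(R_m) = 310.6350 / 7 = 44.3764
β = Cov / Var(R_m) = 11.9250 / 44.3764 = 0.2687
E(R) = R_f + β × MRP = 1.95% + 0.2687 × 7.55% = 3.98%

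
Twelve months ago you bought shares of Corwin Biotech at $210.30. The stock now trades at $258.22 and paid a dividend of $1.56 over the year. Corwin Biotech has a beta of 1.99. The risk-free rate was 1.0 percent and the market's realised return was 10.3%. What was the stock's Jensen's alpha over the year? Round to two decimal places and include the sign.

+4.02%

Realised HPR = (P1 + D1 − P0) / P0 = (258.22 + 1.56 − 210.30) / 210.30 = 49.48 / 210.30 = 23.5283%
MRP = 10.3% − 1.0% = 9.30%
CAPM required = R_f + β·MRP = 1.0% + 1.99 × 9.3% = 19.5070%
α = realised − required = 23.5283% − 19.5070% = +4.02%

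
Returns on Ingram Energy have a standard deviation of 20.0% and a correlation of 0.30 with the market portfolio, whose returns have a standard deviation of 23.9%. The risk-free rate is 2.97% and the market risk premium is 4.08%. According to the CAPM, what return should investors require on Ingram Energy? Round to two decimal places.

β = ρ × σ_i / σ_m = 0.30 × 20.0% / 23.9% = 0.2510
E(R) = 2.97% + 0.2510 × 4.08% = 3.99%

3.99%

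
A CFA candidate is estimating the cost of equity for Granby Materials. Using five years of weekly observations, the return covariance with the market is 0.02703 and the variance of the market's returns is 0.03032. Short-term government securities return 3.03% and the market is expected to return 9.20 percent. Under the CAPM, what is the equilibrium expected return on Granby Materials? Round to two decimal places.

8.53%

β = Cov(R_i, R_m) / Var(R_m) = 0.02703 / 0.03032 = 0.8915
MRP = 9.20% − 3.03% = 6.17%
E(R) = R_f + β × MRP = 3.03% + 0.8915 × 6.17% = 8.53%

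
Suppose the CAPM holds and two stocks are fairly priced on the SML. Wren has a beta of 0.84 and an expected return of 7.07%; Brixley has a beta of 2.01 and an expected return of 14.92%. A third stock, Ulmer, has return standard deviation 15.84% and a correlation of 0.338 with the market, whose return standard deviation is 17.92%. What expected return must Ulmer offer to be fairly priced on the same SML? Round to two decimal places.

3.44%

MRP = (14.92% − 7.07%) / (2.01 − 0.84) = 6.7094%
R_f = 7.07% − 0.84 × 6.7094% = 1.4341%
β_Ulmer = ρ·σ_i/σ_m = 0.338 × 15.84 / 17.92 = 0.2988
E(R_Ulmer) = R_f + β × MRP = 1.4341% + 0.2988 × 6.7094% = 3.44%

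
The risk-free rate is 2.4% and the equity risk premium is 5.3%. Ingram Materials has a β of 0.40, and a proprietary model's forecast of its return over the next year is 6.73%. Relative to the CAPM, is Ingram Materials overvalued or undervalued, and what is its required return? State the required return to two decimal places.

Required return = R_f + β·MRP = 2.4% + 0.40 × 5.3% = 4.52%
Forecast 6.73% > required 4.52% → the stock plots above the SML → undervalued.

Undervalued; required return 4.52%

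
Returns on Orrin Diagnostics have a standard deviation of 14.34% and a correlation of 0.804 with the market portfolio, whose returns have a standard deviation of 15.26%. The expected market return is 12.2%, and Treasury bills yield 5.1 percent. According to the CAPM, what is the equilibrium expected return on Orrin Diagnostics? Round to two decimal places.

β = ρ × σ_i / σ_m = 0.804 × 14.34% / 15.26% = 0.7555
MRP = 12.2% − 5.1% = 7.10%
E(R) = 5.1% + 0.7555 × 7.1% = 10.46%

10.46%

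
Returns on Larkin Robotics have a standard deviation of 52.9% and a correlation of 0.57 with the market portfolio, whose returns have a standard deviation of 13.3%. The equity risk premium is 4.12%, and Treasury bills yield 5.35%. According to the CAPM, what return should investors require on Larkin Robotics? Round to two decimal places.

β = ρ × σ_i / σ_m = 0.57 × 52.9% / 13.3% = 2.2671
E(R) = 5.35% + 2.2671 × 4.12% = 14.69%

14.69%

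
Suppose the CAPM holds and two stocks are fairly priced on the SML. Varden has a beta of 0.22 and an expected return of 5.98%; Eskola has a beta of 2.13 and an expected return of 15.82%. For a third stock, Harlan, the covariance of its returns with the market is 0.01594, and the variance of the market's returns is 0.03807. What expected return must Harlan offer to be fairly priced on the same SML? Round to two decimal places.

7.00%

MRP = (15.82% − 5.98%) / (2.13 − 0.22) = 5.1518%
R_f = 5.98% − 0.22 × 5.1518% = 4.8466%
β_Harlan = Cov / Var(R_m) = 0.01594 / 0.03807 = 0.4187
E(R_Harlan) = R_f + β × MRP = 4.8466% + 0.4187 × 5.1518% = 7.00%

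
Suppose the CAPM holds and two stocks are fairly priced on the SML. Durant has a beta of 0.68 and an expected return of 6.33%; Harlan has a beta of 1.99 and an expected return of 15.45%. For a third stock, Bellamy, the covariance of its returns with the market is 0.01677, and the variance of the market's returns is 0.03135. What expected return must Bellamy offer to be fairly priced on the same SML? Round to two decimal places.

MRP = (15.45% − 6.33%) / (1.99 − 0.68) = 6.9618%
R_f = 6.33% − 0.68 × 6.9618% = 1.5960%
β_Bellamy = Cov / Var(R_m) = 0.01677 / 0.03135 = 0.5349
E(R_Bellamy) = R_f + β × MRP = 1.5960% + 0.5349 × 6.9618% = 5.32%

5.32%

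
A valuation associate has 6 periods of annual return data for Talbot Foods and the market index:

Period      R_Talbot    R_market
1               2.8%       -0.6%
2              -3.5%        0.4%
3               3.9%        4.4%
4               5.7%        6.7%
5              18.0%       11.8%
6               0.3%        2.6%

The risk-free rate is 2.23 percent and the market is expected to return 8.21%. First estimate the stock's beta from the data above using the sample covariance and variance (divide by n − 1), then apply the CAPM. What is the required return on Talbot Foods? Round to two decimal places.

Mean R_i = (2.8 − 3.5 + 3.9 + 5.7 + 18.0 + 0.3) / 6 = 4.5333%
Mean R_m = (-0.6 + 0.4 + 4.4 + 6.7 + 11.8 + 2.6) / 6 = 4.2167%
Σ(R_i − R̄_i)(R_m − R̄_m) = 150.7567  ⇒  Cov = 150.7567 / 5 = 30.1513
Σ(R_m − R̄_m)² = 104.0883  ⇒  Var(R_m) = 104.0883 / 5 = 20.8177
β = Cov / Var(R_m) = 30.1513 / 20.8177 = 1.4483
MRP = 8.21% − 2.23% = 5.98%
E(R) = R_f + β × MRP = 2.23% + 1.4483 × 5.98% = 10.89%

10.89%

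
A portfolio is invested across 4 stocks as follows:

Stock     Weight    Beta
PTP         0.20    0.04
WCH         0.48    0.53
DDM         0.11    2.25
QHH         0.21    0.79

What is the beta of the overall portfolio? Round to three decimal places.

0.676

β_P = Σ w_i β_i = 0.20×0.04 + 0.48×0.53 + 0.11×2.25 + 0.21×0.79 = 0.6758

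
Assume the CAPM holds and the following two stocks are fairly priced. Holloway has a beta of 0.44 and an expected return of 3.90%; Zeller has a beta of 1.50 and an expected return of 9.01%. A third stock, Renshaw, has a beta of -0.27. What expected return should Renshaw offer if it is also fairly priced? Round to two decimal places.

0.48%

MRP (SML slope) = (9.01% − 3.90%) / (1.50 − 0.44) = 5.11% / 1.06 = 4.8208%
R_f (intercept) = 3.90% − 0.44 × 4.8208% = 1.7788%
E(R_Renshaw) = R_f + β × MRP = 1.7788% + -0.27 × 4.8208% = 0.48%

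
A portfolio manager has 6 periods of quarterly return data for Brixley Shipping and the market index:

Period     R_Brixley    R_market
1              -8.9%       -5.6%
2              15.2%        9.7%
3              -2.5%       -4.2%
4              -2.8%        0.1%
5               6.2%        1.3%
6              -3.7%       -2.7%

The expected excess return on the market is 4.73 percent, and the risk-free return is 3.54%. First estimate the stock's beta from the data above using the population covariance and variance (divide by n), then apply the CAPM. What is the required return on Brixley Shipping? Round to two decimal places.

10.60%

Mean R_i = (-8.9 + 15.2 − 2.5 − 2.8 + 6.2 − 3.7) / 6 = 0.5833%
Mean R_m = (-5.6 + 9.7 − 4.2 + 0.1 + 1.3 − 2.7) / 6 = -0.2333%
Σ(R_i − R̄_i)(R_m − R̄_m) = 226.3667  ⇒  Cov = 226.3667 / 6 = 37.7278
Σ(R_m − R̄_m)² = 151.7533  ⇒  Var(R_m) = 151.7533 / 6 = 25.2922
β = Cov / Var(R_m) = 37.7278 / 25.2922 = 1.4917
E(R) = R_f + β × MRP = 3.54% + 1.4917 × 4.73% = 10.60%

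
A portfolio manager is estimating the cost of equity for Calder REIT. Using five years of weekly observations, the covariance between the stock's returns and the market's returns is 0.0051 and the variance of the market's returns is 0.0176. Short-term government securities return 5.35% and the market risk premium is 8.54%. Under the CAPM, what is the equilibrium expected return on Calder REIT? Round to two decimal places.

β = Cov(R_i, R_m) / Var(R_m) = 0.0051 / 0.0176 = 0.2898
E(R) = R_f + β × MRP = 5.35% + 0.2898 × 8.54% = 7.82%

7.82%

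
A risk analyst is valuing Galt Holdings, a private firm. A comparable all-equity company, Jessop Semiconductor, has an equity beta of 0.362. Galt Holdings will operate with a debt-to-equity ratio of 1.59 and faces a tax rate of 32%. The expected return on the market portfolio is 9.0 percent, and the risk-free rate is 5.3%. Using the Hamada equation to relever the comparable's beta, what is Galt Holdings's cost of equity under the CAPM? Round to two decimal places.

8.09%

β_L = β_U × [1 + (1 − t)(D/E)] = 0.362 × [1 + (1 − 0.32) × 1.59]
    = 0.362 × [1 + 0.68 × 1.59] = 0.362 × 2.0812 = 0.7534
MRP = 9.0% − 5.3% = 3.70%
E(R) = R_f + β_L × MRP = 5.3% + 0.7534 × 3.7% = 8.09%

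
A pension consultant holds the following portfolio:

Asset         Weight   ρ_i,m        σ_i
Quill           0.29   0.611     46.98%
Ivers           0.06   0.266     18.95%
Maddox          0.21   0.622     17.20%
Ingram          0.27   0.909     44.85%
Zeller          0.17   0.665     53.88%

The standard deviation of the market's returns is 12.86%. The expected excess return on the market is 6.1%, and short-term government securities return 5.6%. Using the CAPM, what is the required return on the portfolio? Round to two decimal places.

18.87%

β_Quill = 0.611 × 46.98% / 12.86% = 2.2321
β_Ivers = 0.266 × 18.95% / 12.86% = 0.3920
β_Maddox = 0.622 × 17.20% / 12.86% = 0.8319
β_Ingram = 0.909 × 44.85% / 12.86% = 3.1702
β_Zeller = 0.665 × 53.88% / 12.86% = 2.7862
β_P = Σ w_i β_i = 0.29×2.2321 + 0.06×0.3920 + 0.21×0.8319 + 0.27×3.1702 + 0.17×2.7862 = 2.1751
E(R_P) = R_f + β_P × MRP = 5.6% + 2.1751 × 6.1% = 18.87%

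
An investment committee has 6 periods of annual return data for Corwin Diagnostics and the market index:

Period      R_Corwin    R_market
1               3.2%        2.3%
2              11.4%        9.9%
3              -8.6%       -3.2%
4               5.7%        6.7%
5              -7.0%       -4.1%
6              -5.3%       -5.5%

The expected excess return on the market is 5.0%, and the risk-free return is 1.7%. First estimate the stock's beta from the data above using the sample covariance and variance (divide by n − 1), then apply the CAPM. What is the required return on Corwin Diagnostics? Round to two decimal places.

7.83%

Mean R_i = (3.2 + 11.4 − 8.6 + 5.7 − 7.0 − 5.3) / 6 = -0.1000%
Mean R_m = (2.3 + 9.9 − 3.2 + 6.7 − 4.1 − 5.5) / 6 = 1.0167%
Σ(R_i − R̄_i)(R_m − R̄_m) = 244.3900  ⇒  Cov = 244.3900 / 5 = 48.8780
Σ(R_m − R̄_m)² = 199.2883  ⇒  Var(R_m) = 199.2883 / 5 = 39.8577
β = Cov / Var(R_m) = 48.8780 / 39.8577 = 1.2263
E(R) = R_f + β × MRP = 1.7% + 1.2263 × 5.0% = 7.83%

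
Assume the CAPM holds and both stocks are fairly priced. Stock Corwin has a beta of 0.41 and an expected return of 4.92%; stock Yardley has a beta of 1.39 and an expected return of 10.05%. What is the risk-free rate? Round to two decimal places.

2.77%

Both satisfy E(R) = R_f + β·MRP, so the slope of the SML is
MRP = (10.05% − 4.92%) / (1.39 − 0.41) = 5.13% / 0.98 = 5.2347%
R_f = E(R_Corwin) − β_Corwin·MRP = 4.92% − 0.41 × 5.2347% = 2.7738%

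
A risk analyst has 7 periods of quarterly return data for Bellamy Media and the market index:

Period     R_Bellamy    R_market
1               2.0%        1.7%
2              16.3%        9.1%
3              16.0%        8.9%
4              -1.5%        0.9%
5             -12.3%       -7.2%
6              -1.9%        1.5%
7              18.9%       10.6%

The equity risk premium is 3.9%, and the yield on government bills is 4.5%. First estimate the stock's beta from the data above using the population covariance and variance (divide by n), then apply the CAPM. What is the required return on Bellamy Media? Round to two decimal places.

Mean R_i = (2.0 + 16.3 + 16.0 − 1.5 − 12.3 − 1.9 + 18.9) / 7 = 5.3571%
Mean R_m = (1.7 + 9.1 + 8.9 + 0.9 − 7.2 + 1.5 + 10.6) / 7 = 3.6429%
Σ(R_i − R̄_i)(R_m − R̄_m) = 442.2229  ⇒  Cov = 442.2229 / 7 = 63.1747
Σ(R_m − R̄_m)² = 239.2771  ⇒  Var(R_m) = 239.2771 / 7 = 34.1824
β = Cov / Var(R_m) = 63.1747 / 34.1824 = 1.8482
E(R) = R_f + β × MRP = 4.5% + 1.8482 × 3.9% = 11.71%

11.71%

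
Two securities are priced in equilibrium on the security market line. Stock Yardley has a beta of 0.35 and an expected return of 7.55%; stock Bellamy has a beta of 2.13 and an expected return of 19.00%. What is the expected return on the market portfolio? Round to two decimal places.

11.73%

Both satisfy E(R) = R_f + β·MRP, so the slope of the SML is
MRP = (19.00% − 7.55%) / (2.13 − 0.35) = 11.45% / 1.78 = 6.4326%
R_f = E(R_Yardley) − β_Yardley·MRP = 7.55% − 0.35 × 6.4326% = 5.2986%
E(R_m) = R_f + MRP = 5.2986% + 6.4326% = 11.73%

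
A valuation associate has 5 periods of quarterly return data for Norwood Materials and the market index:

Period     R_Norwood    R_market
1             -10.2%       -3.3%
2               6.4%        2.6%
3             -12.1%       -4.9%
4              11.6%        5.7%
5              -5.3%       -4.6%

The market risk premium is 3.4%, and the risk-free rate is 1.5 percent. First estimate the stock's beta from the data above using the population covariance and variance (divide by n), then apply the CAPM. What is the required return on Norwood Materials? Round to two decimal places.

Mean R_i = (-10.2 + 6.4 − 12.1 + 11.6 − 5.3) / 5 = -1.9200%
Mean R_m = (-3.3 + 2.6 − 4.9 + 5.7 − 4.6) / 5 = -0.9000%
Σ(R_i − R̄_i)(R_m − R̄_m) = 191.4500  ⇒  Cov = 191.4500 / 5 = 38.2900
Σ(R_m − R̄_m)² = 91.2600  ⇒  Var(R_m) = 91.2600 / 5 = 18.2520
β = Cov / Var(R_m) = 38.2900 / 18.2520 = 2.0979
E(R) = R_f + β × MRP = 1.5% + 2.0979 × 3.4% = 8.63%

8.63%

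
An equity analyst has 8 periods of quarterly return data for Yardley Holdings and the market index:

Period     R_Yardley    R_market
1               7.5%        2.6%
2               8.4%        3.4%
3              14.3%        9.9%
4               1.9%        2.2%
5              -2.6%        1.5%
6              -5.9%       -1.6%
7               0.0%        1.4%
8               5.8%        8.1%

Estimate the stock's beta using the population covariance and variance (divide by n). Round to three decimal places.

1.467

Mean R_i = (7.5 + 8.4 + 14.3 + 1.9 − 2.6 − 5.9 + 0.0 + 5.8) / 8 = 3.6750%
Mean R_m = (2.6 + 3.4 + 9.9 + 2.2 + 1.5 − 1.6 + 1.4 + 8.1) / 8 = 3.4375%
Σ(R_i − R̄_i)(R_m − R̄_m) = 145.2675  ⇒  Cov = 145.2675 / 8 = 18.1584
Σ(R_m − R̄_m)² = 99.0188  ⇒  Var(R_m) = 99.0188 / 8 = 12.3774
β = Cov / Var(R_m) = 18.1584 / 12.3774 = 1.4671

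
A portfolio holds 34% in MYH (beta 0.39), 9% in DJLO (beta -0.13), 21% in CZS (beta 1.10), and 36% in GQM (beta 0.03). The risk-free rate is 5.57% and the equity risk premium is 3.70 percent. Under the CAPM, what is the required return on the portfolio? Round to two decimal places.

β_P = Σ w_i β_i = 0.34×0.39 + 0.09×-0.13 + 0.21×1.10 + 0.36×0.03 = 0.3627
E(R_P) = R_f + β_P × MRP = 5.57% + 0.3627 × 3.70% = 6.91%

6.91%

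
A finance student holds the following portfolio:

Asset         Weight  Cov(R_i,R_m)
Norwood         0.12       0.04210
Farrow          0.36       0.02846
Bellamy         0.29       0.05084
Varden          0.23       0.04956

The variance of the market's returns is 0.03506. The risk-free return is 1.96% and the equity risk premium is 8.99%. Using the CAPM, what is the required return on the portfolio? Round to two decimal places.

12.59%

β_Norwood = 0.04210 / 0.03506 = 1.2008
β_Farrow = 0.02846 / 0.03506 = 0.8118
β_Bellamy = 0.05084 / 0.03506 = 1.4501
β_Varden = 0.04956 / 0.03506 = 1.4136
β_P = Σ w_i β_i = 0.12×1.2008 + 0.36×0.8118 + 0.29×1.4501 + 0.23×1.4136 = 1.1820
E(R_P) = R_f + β_P × MRP = 1.96% + 1.1820 × 8.99% = 12.59%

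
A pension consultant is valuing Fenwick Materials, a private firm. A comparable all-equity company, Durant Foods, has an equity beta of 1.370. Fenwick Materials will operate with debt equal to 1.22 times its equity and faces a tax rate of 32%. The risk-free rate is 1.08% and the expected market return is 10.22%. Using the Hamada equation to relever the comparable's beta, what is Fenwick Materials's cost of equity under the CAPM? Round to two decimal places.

23.99%

β_L = β_U × [1 + (1 − t)(D/E)] = 1.370 × [1 + (1 − 0.32) × 1.22]
    = 1.370 × [1 + 0.68 × 1.22] = 1.370 × 1.8296 = 2.5066
MRP = 10.22% − 1.08% = 9.14%
E(R) = R_f + β_L × MRP = 1.08% + 2.5066 × 9.14% = 23.99%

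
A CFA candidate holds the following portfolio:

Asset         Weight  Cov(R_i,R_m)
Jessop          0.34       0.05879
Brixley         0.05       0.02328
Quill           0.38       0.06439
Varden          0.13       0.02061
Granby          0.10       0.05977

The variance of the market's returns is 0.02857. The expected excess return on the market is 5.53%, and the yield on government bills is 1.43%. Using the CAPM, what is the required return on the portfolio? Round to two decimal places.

β_Jessop = 0.05879 / 0.02857 = 2.0578
β_Brixley = 0.02328 / 0.02857 = 0.8148
β_Quill = 0.06439 / 0.02857 = 2.2538
β_Varden = 0.02061 / 0.02857 = 0.7214
β_Granby = 0.05977 / 0.02857 = 2.0921
β_P = Σ w_i β_i = 0.34×2.0578 + 0.05×0.8148 + 0.38×2.2538 + 0.13×0.7214 + 0.10×2.0921 = 1.8998
E(R_P) = R_f + β_P × MRP = 1.43% + 1.8998 × 5.53% = 11.94%

11.94%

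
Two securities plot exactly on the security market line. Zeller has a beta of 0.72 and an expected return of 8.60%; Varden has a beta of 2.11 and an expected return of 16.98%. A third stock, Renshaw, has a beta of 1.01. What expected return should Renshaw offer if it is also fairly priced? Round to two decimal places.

10.35%

MRP (SML slope) = (16.98% − 8.60%) / (2.11 − 0.72) = 8.38% / 1.39 = 6.0288%
R_f (intercept) = 8.60% − 0.72 × 6.0288% = 4.2593%
E(R_Renshaw) = R_f + β × MRP = 4.2593% + 1.01 × 6.0288% = 10.35%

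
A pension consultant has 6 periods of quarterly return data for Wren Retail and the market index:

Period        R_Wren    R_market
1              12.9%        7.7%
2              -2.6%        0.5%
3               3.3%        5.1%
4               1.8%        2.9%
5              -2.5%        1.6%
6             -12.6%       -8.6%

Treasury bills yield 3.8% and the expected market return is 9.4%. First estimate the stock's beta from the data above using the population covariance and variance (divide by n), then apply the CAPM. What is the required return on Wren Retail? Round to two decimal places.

Mean R_i = (12.9 − 2.6 + 3.3 + 1.8 − 2.5 − 12.6) / 6 = 0.0500%
Mean R_m = (7.7 + 0.5 + 5.1 + 2.9 + 1.6 − 8.6) / 6 = 1.5333%
Σ(R_i − R̄_i)(R_m − R̄_m) = 223.9800  ⇒  Cov = 223.9800 / 6 = 37.3300
Σ(R_m − R̄_m)² = 156.3733  ⇒  Var(R_m) = 156.3733 / 6 = 26.0622
β = Cov / Var(R_m) = 37.3300 / 26.0622 = 1.4323
MRP = 9.4% − 3.8% = 5.60%
E(R) = R_f + β × MRP = 3.8% + 1.4323 × 5.6% = 11.82%

11.82%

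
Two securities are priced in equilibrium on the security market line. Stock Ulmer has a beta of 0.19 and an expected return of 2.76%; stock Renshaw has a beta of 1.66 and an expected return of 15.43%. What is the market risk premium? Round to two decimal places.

Both satisfy E(R) = R_f + β·MRP, so the slope of the SML is
MRP = (15.43% − 2.76%) / (1.66 − 0.19) = 12.67% / 1.47 = 8.6190%

8.62%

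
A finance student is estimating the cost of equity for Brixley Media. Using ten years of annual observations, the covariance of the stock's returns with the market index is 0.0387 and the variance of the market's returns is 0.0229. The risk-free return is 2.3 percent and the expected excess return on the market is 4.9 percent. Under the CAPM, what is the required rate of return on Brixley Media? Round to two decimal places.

β = Cov(R_i, R_m) / Var(R_m) = 0.0387 / 0.0229 = 1.6900
E(R) = R_f + β × MRP = 2.3% + 1.6900 × 4.9% = 10.58%

10.58%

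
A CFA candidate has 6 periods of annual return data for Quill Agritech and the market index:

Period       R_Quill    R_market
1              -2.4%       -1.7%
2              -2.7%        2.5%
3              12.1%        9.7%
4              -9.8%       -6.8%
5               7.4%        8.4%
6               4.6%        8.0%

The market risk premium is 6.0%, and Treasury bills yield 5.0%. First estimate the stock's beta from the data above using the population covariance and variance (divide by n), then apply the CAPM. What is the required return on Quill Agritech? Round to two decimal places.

11.91%

Mean R_i = (-2.4 − 2.7 + 12.1 − 9.8 + 7.4 + 4.6) / 6 = 1.5333%
Mean R_m = (-1.7 + 2.5 + 9.7 − 6.8 + 8.4 + 8.0) / 6 = 3.3500%
Σ(R_i − R̄_i)(R_m − R̄_m) = 249.4800  ⇒  Cov = 249.4800 / 6 = 41.5800
Σ(R_m − R̄_m)² = 216.6950  ⇒  Var(R_m) = 216.6950 / 6 = 36.1158
β = Cov / Var(R_m) = 41.5800 / 36.1158 = 1.1513
E(R) = R_f + β × MRP = 5.0% + 1.1513 × 6.0% = 11.91%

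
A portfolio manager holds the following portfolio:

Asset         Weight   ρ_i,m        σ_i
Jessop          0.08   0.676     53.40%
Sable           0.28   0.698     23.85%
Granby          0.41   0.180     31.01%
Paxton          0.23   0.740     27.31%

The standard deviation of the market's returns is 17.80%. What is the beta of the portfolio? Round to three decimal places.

0.814

β_Jessop = 0.676 × 53.40% / 17.80% = 2.0280
β_Sable = 0.698 × 23.85% / 17.80% = 0.9352
β_Granby = 0.180 × 31.01% / 17.80% = 0.3136
β_Paxton = 0.740 × 27.31% / 17.80% = 1.1354
β_P = Σ w_i β_i = 0.08×2.0280 + 0.28×0.9352 + 0.41×0.3136 + 0.23×1.1354 = 0.8138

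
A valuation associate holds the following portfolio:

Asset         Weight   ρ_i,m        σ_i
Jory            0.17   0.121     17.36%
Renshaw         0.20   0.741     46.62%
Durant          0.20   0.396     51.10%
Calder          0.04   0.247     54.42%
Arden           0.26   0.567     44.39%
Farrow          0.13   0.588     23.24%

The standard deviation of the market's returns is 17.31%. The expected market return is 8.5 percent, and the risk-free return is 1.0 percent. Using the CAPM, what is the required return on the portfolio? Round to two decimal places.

β_Jory = 0.121 × 17.36% / 17.31% = 0.1213
β_Renshaw = 0.741 × 46.62% / 17.31% = 1.9957
β_Durant = 0.396 × 51.10% / 17.31% = 1.1690
β_Calder = 0.247 × 54.42% / 17.31% = 0.7765
β_Arden = 0.567 × 44.39% / 17.31% = 1.4540
β_Farrow = 0.588 × 23.24% / 17.31% = 0.7894
β_P = Σ w_i β_i = 0.17×0.1213 + 0.20×1.9957 + 0.20×1.1690 + 0.04×0.7765 + 0.26×1.4540 + 0.13×0.7894 = 1.1653
MRP = 8.5% − 1.0% = 7.50%
E(R_P) = R_f + β_P × MRP = 1.0% + 1.1653 × 7.5% = 9.74%

9.74%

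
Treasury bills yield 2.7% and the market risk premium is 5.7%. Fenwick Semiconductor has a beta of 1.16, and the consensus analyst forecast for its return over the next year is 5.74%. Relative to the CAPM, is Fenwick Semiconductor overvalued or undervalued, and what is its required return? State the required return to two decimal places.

Required return = R_f + β·MRP = 2.7% + 1.16 × 5.7% = 9.31%
Forecast 5.74% < required 9.31% → the stock plots below the SML → overvalued.

Overvalued; required return 9.31%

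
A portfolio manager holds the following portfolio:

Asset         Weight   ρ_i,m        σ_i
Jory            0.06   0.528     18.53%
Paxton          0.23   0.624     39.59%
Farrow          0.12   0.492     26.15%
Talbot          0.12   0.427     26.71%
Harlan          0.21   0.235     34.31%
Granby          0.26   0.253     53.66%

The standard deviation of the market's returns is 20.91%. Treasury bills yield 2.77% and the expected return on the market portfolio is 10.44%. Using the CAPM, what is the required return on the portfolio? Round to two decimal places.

β_Jory = 0.528 × 18.53% / 20.91% = 0.4679
β_Paxton = 0.624 × 39.59% / 20.91% = 1.1815
β_Farrow = 0.492 × 26.15% / 20.91% = 0.6153
β_Talbot = 0.427 × 26.71% / 20.91% = 0.5454
β_Harlan = 0.235 × 34.31% / 20.91% = 0.3856
β_Granby = 0.253 × 53.66% / 20.91% = 0.6493
β_P = Σ w_i β_i = 0.06×0.4679 + 0.23×1.1815 + 0.12×0.6153 + 0.12×0.5454 + 0.21×0.3856 + 0.26×0.6493 = 0.6889
MRP = 10.44% − 2.77% = 7.67%
E(R_P) = R_f + β_P × MRP = 2.77% + 0.6889 × 7.67% = 8.05%

8.05%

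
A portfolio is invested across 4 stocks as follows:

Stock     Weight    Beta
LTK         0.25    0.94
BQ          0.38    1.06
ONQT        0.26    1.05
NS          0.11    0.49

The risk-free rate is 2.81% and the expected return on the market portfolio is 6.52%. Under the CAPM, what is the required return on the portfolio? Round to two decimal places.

β_P = Σ w_i β_i = 0.25×0.94 + 0.38×1.06 + 0.26×1.05 + 0.11×0.49 = 0.9647
MRP = 6.52% − 2.81% = 3.71%
E(R_P) = R_f + β_P × MRP = 2.81% + 0.9647 × 3.71% = 6.39%

6.39%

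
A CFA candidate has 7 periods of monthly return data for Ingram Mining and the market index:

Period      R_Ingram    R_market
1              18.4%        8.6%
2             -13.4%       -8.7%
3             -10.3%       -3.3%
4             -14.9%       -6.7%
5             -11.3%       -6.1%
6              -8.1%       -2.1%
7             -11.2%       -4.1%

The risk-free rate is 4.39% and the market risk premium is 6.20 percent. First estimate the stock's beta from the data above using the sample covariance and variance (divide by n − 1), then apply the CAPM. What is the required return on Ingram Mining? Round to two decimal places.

Mean R_i = (18.4 − 13.4 − 10.3 − 14.9 − 11.3 − 8.1 − 11.2) / 7 = -7.2571%
Mean R_m = (8.6 − 8.7 − 3.3 − 6.7 − 6.1 − 2.1 − 4.1) / 7 = -3.2000%
Σ(R_i − R̄_i)(R_m − R̄_m) = 377.9400  ⇒  Cov = 377.9400 / 6 = 62.9900
Σ(R_m − R̄_m)² = 192.1800  ⇒  Var(R_m) = 192.1800 / 6 = 32.0300
β = Cov / Var(R_m) = 62.9900 / 32.0300 = 1.9666
E(R) = R_f + β × MRP = 4.39% + 1.9666 × 6.20% = 16.58%

16.58%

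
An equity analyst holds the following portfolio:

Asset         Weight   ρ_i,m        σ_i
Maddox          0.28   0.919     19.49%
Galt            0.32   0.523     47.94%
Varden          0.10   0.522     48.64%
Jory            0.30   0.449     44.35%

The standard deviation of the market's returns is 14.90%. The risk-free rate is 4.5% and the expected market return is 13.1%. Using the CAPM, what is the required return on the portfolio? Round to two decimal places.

β_Maddox = 0.919 × 19.49% / 14.90% = 1.2021
β_Galt = 0.523 × 47.94% / 14.90% = 1.6827
β_Varden = 0.522 × 48.64% / 14.90% = 1.7040
β_Jory = 0.449 × 44.35% / 14.90% = 1.3365
β_P = Σ w_i β_i = 0.28×1.2021 + 0.32×1.6827 + 0.10×1.7040 + 0.30×1.3365 = 1.4464
MRP = 13.1% − 4.5% = 8.60%
E(R_P) = R_f + β_P × MRP = 4.5% + 1.4464 × 8.6% = 16.94%

16.94%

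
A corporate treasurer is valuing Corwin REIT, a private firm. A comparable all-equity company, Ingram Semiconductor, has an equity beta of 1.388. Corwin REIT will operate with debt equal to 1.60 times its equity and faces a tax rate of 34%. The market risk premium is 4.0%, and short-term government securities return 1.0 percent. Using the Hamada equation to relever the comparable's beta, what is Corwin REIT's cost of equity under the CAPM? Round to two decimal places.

12.41%

β_L = β_U × [1 + (1 − t)(D/E)] = 1.388 × [1 + (1 − 0.34) × 1.60]
    = 1.388 × [1 + 0.66 × 1.60] = 1.388 × 2.0560 = 2.8537
E(R) = R_f + β_L × MRP = 1.0% + 2.8537 × 4.0% = 12.41%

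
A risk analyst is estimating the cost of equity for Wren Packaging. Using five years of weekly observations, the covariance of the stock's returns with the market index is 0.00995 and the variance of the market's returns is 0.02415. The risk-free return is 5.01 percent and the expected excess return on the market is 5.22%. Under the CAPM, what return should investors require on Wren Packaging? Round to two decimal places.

β = Cov(R_i, R_m) / Var(R_m) = 0.00995 / 0.02415 = 0.4120
E(R) = R_f + β × MRP = 5.01% + 0.4120 × 5.22% = 7.16%

7.16%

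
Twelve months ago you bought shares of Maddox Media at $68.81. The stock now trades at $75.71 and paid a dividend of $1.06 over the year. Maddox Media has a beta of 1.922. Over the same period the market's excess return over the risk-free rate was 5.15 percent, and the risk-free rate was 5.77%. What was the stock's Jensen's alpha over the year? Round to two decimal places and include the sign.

Realised HPR = (P1 + D1 − P0) / P0 = (75.71 + 1.06 − 68.81) / 68.81 = 7.96 / 68.81 = 11.5681%
CAPM required = R_f + β·MRP = 5.77% + 1.922 × 5.15% = 15.66830%
α = realised − required = 11.5681% − 15.66830% = -4.10%

-4.10%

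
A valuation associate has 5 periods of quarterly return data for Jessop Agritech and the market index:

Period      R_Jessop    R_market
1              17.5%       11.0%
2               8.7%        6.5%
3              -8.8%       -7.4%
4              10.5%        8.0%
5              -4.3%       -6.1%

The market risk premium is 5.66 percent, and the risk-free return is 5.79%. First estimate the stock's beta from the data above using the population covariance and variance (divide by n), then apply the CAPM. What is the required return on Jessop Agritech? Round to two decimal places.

Mean R_i = (17.5 + 8.7 − 8.8 + 10.5 − 4.3) / 5 = 4.7200%
Mean R_m = (11.0 + 6.5 − 7.4 + 8.0 − 6.1) / 5 = 2.4000%
Σ(R_i − R̄_i)(R_m − R̄_m) = 367.7600  ⇒  Cov = 367.7600 / 5 = 73.5520
Σ(R_m − R̄_m)² = 290.4200  ⇒  Var(R_m) = 290.4200 / 5 = 58.0840
β = Cov / Var(R_m) = 73.5520 / 58.0840 = 1.2663
E(R) = R_f + β × MRP = 5.79% + 1.2663 × 5.66% = 12.96%

12.96%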